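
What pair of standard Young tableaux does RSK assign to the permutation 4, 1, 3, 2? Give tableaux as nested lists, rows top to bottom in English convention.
Insert each entry of the permutation into P by Schensted row insertion, recording in Q the position of each new cell.

Insert 4: appended to row 1. P = [[4]], Q = [[1]].
Insert 1: 1 bumps 4 from row 1; 4 starts row 2. P = [[1], [4]], Q = [[1], [2]].
Insert 3: appended to row 1. P = [[1, 3], [4]], Q = [[1, 3], [2]].
Insert 2: 2 bumps 3 from row 1; 3 bumps 4 from row 2; 4 starts row 3. P = [[1, 2], [3], [4]], Q = [[1, 3], [2], [4]].

So P = [[1, 2], [3], [4]], Q = [[1, 3], [2], [4]].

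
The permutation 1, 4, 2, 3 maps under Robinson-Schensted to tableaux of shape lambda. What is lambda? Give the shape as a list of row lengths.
[3, 1]

RSK row insertion gives P = [[1, 2, 3], [4]], which has shape [3, 1].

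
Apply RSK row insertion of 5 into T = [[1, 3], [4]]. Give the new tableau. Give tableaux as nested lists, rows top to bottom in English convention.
5 is larger than every entry of row 1, so it is appended to row 1. The new tableau is [[1, 3, 5], [4]].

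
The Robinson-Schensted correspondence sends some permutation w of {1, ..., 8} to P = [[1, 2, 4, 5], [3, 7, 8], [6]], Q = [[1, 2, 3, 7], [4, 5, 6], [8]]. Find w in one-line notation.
6 7 8 1 3 4 5 2

Reverse the RSK construction: for i from n down to 1, find the cell of Q containing i, remove the entry at that cell from P, and reverse-bump it up through P; the value ejected from row 1 is w(i).

Step i=8: Q has 8 at row 3, column 1; remove 6 from row 3 of P and reverse-bump: 6 enters row 2 and ejects 3; 3 enters row 1 and ejects 2. So w(8) = 2. P is now [[1, 3, 4, 5], [6, 7, 8]].
Step i=7: Q has 7 at row 1, column 4; remove that cell from P, ejecting 5. So w(7) = 5. P is now [[1, 3, 4], [6, 7, 8]].
Step i=6: Q has 6 at row 2, column 3; remove 8 from row 2 of P and reverse-bump: 8 enters row 1 and ejects 4. So w(6) = 4. P is now [[1, 3, 8], [6, 7]].
Step i=5: Q has 5 at row 2, column 2; remove 7 from row 2 of P and reverse-bump: 7 enters row 1 and ejects 3. So w(5) = 3. P is now [[1, 7, 8], [6]].
Step i=4: Q has 4 at row 2, column 1; remove 6 from row 2 of P and reverse-bump: 6 enters row 1 and ejects 1. So w(4) = 1. P is now [[6, 7, 8]].
Step i=3: Q has 3 at row 1, column 3; remove that cell from P, ejecting 8. So w(3) = 8. P is now [[6, 7]].
Step i=2: Q has 2 at row 1, column 2; remove that cell from P, ejecting 7. So w(2) = 7. P is now [[6]].
Step i=1: Q has 1 at row 1, column 1; remove that cell from P, ejecting 6. So w(1) = 6. P is now [].

So w = 6 7 8 1 3 4 5 2.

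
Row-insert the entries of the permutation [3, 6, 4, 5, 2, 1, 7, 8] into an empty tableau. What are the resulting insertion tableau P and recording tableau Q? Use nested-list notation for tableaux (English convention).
Insert each entry of the permutation into P by Schensted row insertion, recording in Q the position of each new cell.

Insert 3: appended to row 1. P = [[3]].
Insert 6: appended to row 1. P = [[3, 6]].
Insert 4: 4 bumps 6 from row 1; 6 starts row 2. P = [[3, 4], [6]].
Insert 5: appended to row 1. P = [[3, 4, 5], [6]].
Insert 2: 2 bumps 3 from row 1; 3 bumps 6 from row 2; 6 starts row 3. P = [[2, 4, 5], [3], [6]].
Insert 1: 1 bumps 2 from row 1; 2 bumps 3 from row 2; 3 bumps 6 from row 3; 6 starts row 4. P = [[1, 4, 5], [2], [3], [6]].
Insert 7: appended to row 1. P = [[1, 4, 5, 7], [2], [3], [6]].
Insert 8: appended to row 1. P = [[1, 4, 5, 7, 8], [2], [3], [6]].

So P = [[1, 4, 5, 7, 8], [2], [3], [6]], Q = [[1, 2, 4, 7, 8], [3], [5], [6]].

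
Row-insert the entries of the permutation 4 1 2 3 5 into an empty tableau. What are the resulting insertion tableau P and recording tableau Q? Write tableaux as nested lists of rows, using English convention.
Insert each entry of the permutation into P by Schensted row insertion, recording in Q the position of each new cell.

Insert 4: appended to row 1. P = [[4]].
Insert 1: 1 bumps 4 from row 1; 4 starts row 2. P = [[1], [4]].
Insert 2: appended to row 1. P = [[1, 2], [4]].
Insert 3: appended to row 1. P = [[1, 2, 3], [4]].
Insert 5: appended to row 1. P = [[1, 2, 3, 5], [4]].

So P = [[1, 2, 3, 5], [4]], Q = [[1, 3, 4, 5], [2]].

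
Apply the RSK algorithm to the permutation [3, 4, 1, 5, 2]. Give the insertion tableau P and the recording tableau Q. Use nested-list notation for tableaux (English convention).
Insert each entry of the permutation into P by Schensted row insertion, recording in Q the position of each new cell.

Insert 3: appended to row 1. P = [[3]].
Insert 4: appended to row 1. P = [[3, 4]].
Insert 1: 1 bumps 3 from row 1; 3 starts row 2. P = [[1, 4], [3]].
Insert 5: appended to row 1. P = [[1, 4, 5], [3]].
Insert 2: 2 bumps 4 from row 1; 4 appends to row 2. P = [[1, 2, 5], [3, 4]].

So P = [[1, 2, 5], [3, 4]], Q = [[1, 2, 4], [3, 5]].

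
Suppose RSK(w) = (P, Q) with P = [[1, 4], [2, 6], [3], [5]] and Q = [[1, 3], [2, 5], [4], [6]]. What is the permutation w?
Reverse the RSK construction: for i from n down to 1, find the cell of Q containing i, remove the entry at that cell from P, and reverse-bump it up through P; the value ejected from row 1 is w(i).

Step i=6: Q has 6 at row 4, column 1; remove 5 from row 4 of P and reverse-bump: 5 enters row 3 and ejects 3; 3 enters row 2 and ejects 2; 2 enters row 1 and ejects 1. So w(6) = 1. P is now [[2, 4], [3, 6], [5]].
Step i=5: Q has 5 at row 2, column 2; remove 6 from row 2 of P and reverse-bump: 6 enters row 1 and ejects 4. So w(5) = 4. P is now [[2, 6], [3], [5]].
Step i=4: Q has 4 at row 3, column 1; remove 5 from row 3 of P and reverse-bump: 5 enters row 2 and ejects 3; 3 enters row 1 and ejects 2. So w(4) = 2. P is now [[3, 6], [5]].
Step i=3: Q has 3 at row 1, column 2; remove that cell from P, ejecting 6. So w(3) = 6. P is now [[3], [5]].
Step i=2: Q has 2 at row 2, column 1; remove 5 from row 2 of P and reverse-bump: 5 enters row 1 and ejects 3. So w(2) = 3. P is now [[5]].
Step i=1: Q has 1 at row 1, column 1; remove that cell from P, ejecting 5. So w(1) = 5. P is now [].

So w = 5 3 6 2 4 1.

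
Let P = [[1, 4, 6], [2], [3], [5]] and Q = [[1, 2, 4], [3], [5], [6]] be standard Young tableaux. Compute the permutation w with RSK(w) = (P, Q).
Reverse the RSK construction: for i from n down to 1, find the cell of Q containing i, remove the entry at that cell from P, and reverse-bump it up through P; the value ejected from row 1 is w(i).

Step i=6: Q has 6 at row 4, column 1; remove 5 from row 4 of P and reverse-bump: 5 enters row 3 and ejects 3; 3 enters row 2 and ejects 2; 2 enters row 1 and ejects 1. So w(6) = 1. P is now [[2, 4, 6], [3], [5]].
Step i=5: Q has 5 at row 3, column 1; remove 5 from row 3 of P and reverse-bump: 5 enters row 2 and ejects 3; 3 enters row 1 and ejects 2. So w(5) = 2. P is now [[3, 4, 6], [5]].
Step i=4: Q has 4 at row 1, column 3; remove that cell from P, ejecting 6. So w(4) = 6. P is now [[3, 4], [5]].
Step i=3: Q has 3 at row 2, column 1; remove 5 from row 2 of P and reverse-bump: 5 enters row 1 and ejects 4. So w(3) = 4. P is now [[3, 5]].
Step i=2: Q has 2 at row 1, column 2; remove that cell from P, ejecting 5. So w(2) = 5. P is now [[3]].
Step i=1: Q has 1 at row 1, column 1; remove that cell from P, ejecting 3. So w(1) = 3. P is now [].

So w = 3 5 4 6 2 1.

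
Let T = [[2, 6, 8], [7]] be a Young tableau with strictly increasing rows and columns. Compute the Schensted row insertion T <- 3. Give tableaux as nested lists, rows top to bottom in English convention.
[[2, 3, 8], [6], [7]]

In row 1, 3 replaces 6 (the leftmost entry greater than 3); 6 is bumped to row 2. In row 2, 6 replaces 7 (the leftmost entry greater than 6); 7 is bumped to row 3. 7 starts a new row 3. The new tableau is [[2, 3, 8], [6], [7]].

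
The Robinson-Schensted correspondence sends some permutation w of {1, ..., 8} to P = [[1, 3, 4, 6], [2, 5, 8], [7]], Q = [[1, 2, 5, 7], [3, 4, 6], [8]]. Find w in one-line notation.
2 7 1 3 8 5 6 4

Reverse RSK: for i = n, n-1, ..., 1, locate i in Q, remove the corresponding corner cell from P, and reverse-bump its entry up through P; the value ejected from row 1 is w(i).

So w = 2 7 1 3 8 5 6 4.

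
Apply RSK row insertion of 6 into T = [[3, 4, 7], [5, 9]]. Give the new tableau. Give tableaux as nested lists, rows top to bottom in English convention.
[[3, 4, 6], [5, 7], [9]]

In row 1, 6 replaces 7 (the leftmost entry greater than 6); 7 is bumped to row 2. In row 2, 7 replaces 9 (the leftmost entry greater than 7); 9 is bumped to row 3. 9 starts a new row 3. The new tableau is [[3, 4, 6], [5, 7], [9]].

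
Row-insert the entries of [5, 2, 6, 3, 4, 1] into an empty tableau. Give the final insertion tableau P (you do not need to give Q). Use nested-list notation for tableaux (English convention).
After inserting 5: P = [[5]].
After inserting 2: P = [[2], [5]].
After inserting 6: P = [[2, 6], [5]].
After inserting 3: P = [[2, 3], [5, 6]].
After inserting 4: P = [[2, 3, 4], [5, 6]].
After inserting 1: P = [[1, 3, 4], [2, 6], [5]].

So P = [[1, 3, 4], [2, 6], [5]].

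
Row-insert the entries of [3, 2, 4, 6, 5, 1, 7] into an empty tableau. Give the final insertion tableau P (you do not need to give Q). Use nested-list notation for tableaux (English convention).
P = [[1, 4, 5, 7], [2, 6], [3]]

Insert 3: appended to row 1. P = [[3]].
Insert 2: 2 bumps 3 from row 1; 3 starts row 2. P = [[2], [3]].
Insert 4: appended to row 1. P = [[2, 4], [3]].
Insert 6: appended to row 1. P = [[2, 4, 6], [3]].
Insert 5: 5 bumps 6 from row 1; 6 appends to row 2. P = [[2, 4, 5], [3, 6]].
Insert 1: 1 bumps 2 from row 1; 2 bumps 3 from row 2; 3 starts row 3. P = [[1, 4, 5], [2, 6], [3]].
Insert 7: appended to row 1. P = [[1, 4, 5, 7], [2, 6], [3]].

So P = [[1, 4, 5, 7], [2, 6], [3]].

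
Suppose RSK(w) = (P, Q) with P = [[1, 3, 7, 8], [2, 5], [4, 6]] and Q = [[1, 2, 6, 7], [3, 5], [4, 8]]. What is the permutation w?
4 6 2 1 5 7 8 3

Reverse RSK: for i = n, n-1, ..., 1, locate i in Q, remove the corresponding corner cell from P, and reverse-bump its entry up through P; the value ejected from row 1 is w(i).

So w = 4 6 2 1 5 7 8 3.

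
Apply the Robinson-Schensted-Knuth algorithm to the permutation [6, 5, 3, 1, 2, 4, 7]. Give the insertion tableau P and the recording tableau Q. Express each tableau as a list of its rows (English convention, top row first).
Insert each entry of the permutation into P by Schensted row insertion, recording in Q the position of each new cell.

Insert 6: appended to row 1. P = [[6]].
Insert 5: 5 bumps 6 from row 1; 6 starts row 2. P = [[5], [6]].
Insert 3: 3 bumps 5 from row 1; 5 bumps 6 from row 2; 6 starts row 3. P = [[3], [5], [6]].
Insert 1: 1 bumps 3 from row 1; 3 bumps 5 from row 2; 5 bumps 6 from row 3; 6 starts row 4. P = [[1], [3], [5], [6]].
Insert 2: appended to row 1. P = [[1, 2], [3], [5], [6]].
Insert 4: appended to row 1. P = [[1, 2, 4], [3], [5], [6]].
Insert 7: appended to row 1. P = [[1, 2, 4, 7], [3], [5], [6]].

So P = [[1, 2, 4, 7], [3], [5], [6]], Q = [[1, 5, 6, 7], [2], [3], [4]].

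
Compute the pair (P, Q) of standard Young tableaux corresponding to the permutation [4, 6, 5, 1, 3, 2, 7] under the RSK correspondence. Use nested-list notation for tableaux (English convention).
P = [[1, 2, 7], [3, 5], [4], [6]], Q = [[1, 2, 7], [3, 5], [4], [6]]

Insert each entry of the permutation into P by Schensted row insertion, recording in Q the position of each new cell.

Insert 4: appended to row 1. P = [[4]], Q = [[1]].
Insert 6: appended to row 1. P = [[4, 6]], Q = [[1, 2]].
Insert 5: 5 bumps 6 from row 1; 6 starts row 2. P = [[4, 5], [6]], Q = [[1, 2], [3]].
Insert 1: 1 bumps 4 from row 1; 4 bumps 6 from row 2; 6 starts row 3. P = [[1, 5], [4], [6]], Q = [[1, 2], [3], [4]].
Insert 3: 3 bumps 5 from row 1; 5 appends to row 2. P = [[1, 3], [4, 5], [6]], Q = [[1, 2], [3, 5], [4]].
Insert 2: 2 bumps 3 from row 1; 3 bumps 4 from row 2; 4 bumps 6 from row 3; 6 starts row 4. P = [[1, 2], [3, 5], [4], [6]], Q = [[1, 2], [3, 5], [4], [6]].
Insert 7: appended to row 1. P = [[1, 2, 7], [3, 5], [4], [6]], Q = [[1, 2, 7], [3, 5], [4], [6]].

So P = [[1, 2, 7], [3, 5], [4], [6]], Q = [[1, 2, 7], [3, 5], [4], [6]].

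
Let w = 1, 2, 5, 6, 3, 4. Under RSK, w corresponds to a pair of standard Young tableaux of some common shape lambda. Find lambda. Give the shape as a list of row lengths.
[4, 2]

Row-insert each entry into an empty tableau.

After inserting 1: P = [[1]].
After inserting 2: P = [[1, 2]].
After inserting 5: P = [[1, 2, 5]].
After inserting 6: P = [[1, 2, 5, 6]].
After inserting 3: P = [[1, 2, 3, 6], [5]].
After inserting 4: P = [[1, 2, 3, 4], [5, 6]].

The final insertion tableau P = [[1, 2, 3, 4], [5, 6]] has shape [4, 2].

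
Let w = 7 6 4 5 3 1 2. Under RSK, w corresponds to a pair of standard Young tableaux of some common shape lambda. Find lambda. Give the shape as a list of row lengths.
Row-insert each entry into an empty tableau.

After inserting 7: P = [[7]].
After inserting 6: P = [[6], [7]].
After inserting 4: P = [[4], [6], [7]].
After inserting 5: P = [[4, 5], [6], [7]].
After inserting 3: P = [[3, 5], [4], [6], [7]].
After inserting 1: P = [[1, 5], [3], [4], [6], [7]].
After inserting 2: P = [[1, 2], [3, 5], [4], [6], [7]].

The final insertion tableau P = [[1, 2], [3, 5], [4], [6], [7]] has shape [2, 2, 1, 1, 1].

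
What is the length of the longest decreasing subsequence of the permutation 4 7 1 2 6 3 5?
3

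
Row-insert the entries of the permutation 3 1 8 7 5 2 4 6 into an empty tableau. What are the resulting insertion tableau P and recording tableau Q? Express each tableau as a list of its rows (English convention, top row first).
P = [[1, 2, 4, 6], [3, 5], [7], [8]], Q = [[1, 3, 7, 8], [2, 4], [5], [6]]

Insert each entry of the permutation into P by Schensted row insertion, recording in Q the position of each new cell.

Insert 3: appended to row 1. P = [[3]].
Insert 1: 1 bumps 3 from row 1; 3 starts row 2. P = [[1], [3]].
Insert 8: appended to row 1. P = [[1, 8], [3]].
Insert 7: 7 bumps 8 from row 1; 8 appends to row 2. P = [[1, 7], [3, 8]].
Insert 5: 5 bumps 7 from row 1; 7 bumps 8 from row 2; 8 starts row 3. P = [[1, 5], [3, 7], [8]].
Insert 2: 2 bumps 5 from row 1; 5 bumps 7 from row 2; 7 bumps 8 from row 3; 8 starts row 4. P = [[1, 2], [3, 5], [7], [8]].
Insert 4: appended to row 1. P = [[1, 2, 4], [3, 5], [7], [8]].
Insert 6: appended to row 1. P = [[1, 2, 4, 6], [3, 5], [7], [8]].

So P = [[1, 2, 4, 6], [3, 5], [7], [8]], Q = [[1, 3, 7, 8], [2, 4], [5], [6]].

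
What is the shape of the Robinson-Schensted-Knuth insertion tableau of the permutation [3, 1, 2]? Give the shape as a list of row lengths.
Row-insert each entry into an empty tableau.

After inserting 3: P = [[3]].
After inserting 1: P = [[1], [3]].
After inserting 2: P = [[1, 2], [3]].

The final insertion tableau P = [[1, 2], [3]] has shape [2, 1].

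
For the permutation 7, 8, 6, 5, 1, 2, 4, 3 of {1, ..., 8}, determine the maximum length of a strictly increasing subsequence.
3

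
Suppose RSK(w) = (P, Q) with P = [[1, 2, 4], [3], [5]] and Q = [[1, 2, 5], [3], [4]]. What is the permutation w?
1 5 3 2 4

Reverse RSK: for i = n, n-1, ..., 1, locate i in Q, remove the corresponding corner cell from P, and reverse-bump its entry up through P; the value ejected from row 1 is w(i).

So w = 1 5 3 2 4.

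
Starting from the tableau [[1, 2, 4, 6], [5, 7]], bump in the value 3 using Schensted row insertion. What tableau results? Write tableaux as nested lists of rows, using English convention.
[[1, 2, 3, 6], [4, 7], [5]]

In row 1, 3 replaces 4 (the leftmost entry greater than 3); 4 is bumped to row 2. In row 2, 4 replaces 5 (the leftmost entry greater than 4); 5 is bumped to row 3. 5 starts a new row 3. The new tableau is [[1, 2, 3, 6], [4, 7], [5]].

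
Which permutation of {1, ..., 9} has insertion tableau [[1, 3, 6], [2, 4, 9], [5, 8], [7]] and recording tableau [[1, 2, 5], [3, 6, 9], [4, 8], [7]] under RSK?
Reverse the RSK construction: for i from n down to 1, find the cell of Q containing i, remove the entry at that cell from P, and reverse-bump it up through P; the value ejected from row 1 is w(i).

Step i=9: Q has 9 at row 2, column 3; remove 9 from row 2 of P and reverse-bump: 9 enters row 1 and ejects 6. So w(9) = 6. P is now [[1, 3, 9], [2, 4], [5, 8], [7]].
Step i=8: Q has 8 at row 3, column 2; remove 8 from row 3 of P and reverse-bump: 8 enters row 2 and ejects 4; 4 enters row 1 and ejects 3. So w(8) = 3. P is now [[1, 4, 9], [2, 8], [5], [7]].
Step i=7: Q has 7 at row 4, column 1; remove 7 from row 4 of P and reverse-bump: 7 enters row 3 and ejects 5; 5 enters row 2 and ejects 2; 2 enters row 1 and ejects 1. So w(7) = 1. P is now [[2, 4, 9], [5, 8], [7]].
Step i=6: Q has 6 at row 2, column 2; remove 8 from row 2 of P and reverse-bump: 8 enters row 1 and ejects 4. So w(6) = 4. P is now [[2, 8, 9], [5], [7]].
Step i=5: Q has 5 at row 1, column 3; remove that cell from P, ejecting 9. So w(5) = 9. P is now [[2, 8], [5], [7]].
Step i=4: Q has 4 at row 3, column 1; remove 7 from row 3 of P and reverse-bump: 7 enters row 2 and ejects 5; 5 enters row 1 and ejects 2. So w(4) = 2. P is now [[5, 8], [7]].
Step i=3: Q has 3 at row 2, column 1; remove 7 from row 2 of P and reverse-bump: 7 enters row 1 and ejects 5. So w(3) = 5. P is now [[7, 8]].
Step i=2: Q has 2 at row 1, column 2; remove that cell from P, ejecting 8. So w(2) = 8. P is now [[7]].
Step i=1: Q has 1 at row 1, column 1; remove that cell from P, ejecting 7. So w(1) = 7. P is now [].

So w = 7 8 5 2 9 4 1 3 6.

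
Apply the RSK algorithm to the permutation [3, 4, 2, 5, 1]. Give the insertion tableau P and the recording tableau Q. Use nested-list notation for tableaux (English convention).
P = [[1, 4, 5], [2], [3]], Q = [[1, 2, 4], [3], [5]]

Insert each entry of the permutation into P by Schensted row insertion, recording in Q the position of each new cell.

After inserting 3: P = [[3]].
After inserting 4: P = [[3, 4]].
After inserting 2: P = [[2, 4], [3]].
After inserting 5: P = [[2, 4, 5], [3]].
After inserting 1: P = [[1, 4, 5], [2], [3]].

So P = [[1, 4, 5], [2], [3]], Q = [[1, 2, 4], [3], [5]].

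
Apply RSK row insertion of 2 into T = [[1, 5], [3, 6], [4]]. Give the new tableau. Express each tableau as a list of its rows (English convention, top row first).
[[1, 2], [3, 5], [4, 6]]

In row 1, 2 replaces 5 (the leftmost entry greater than 2); 5 is bumped to row 2. In row 2, 5 replaces 6 (the leftmost entry greater than 5); 6 is bumped to row 3. 6 is appended to row 3. The new tableau is [[1, 2], [3, 5], [4, 6]].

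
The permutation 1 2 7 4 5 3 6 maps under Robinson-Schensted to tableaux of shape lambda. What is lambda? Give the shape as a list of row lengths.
[5, 1, 1]

RSK row insertion gives P = [[1, 2, 3, 5, 6], [4], [7]], which has shape [5, 1, 1].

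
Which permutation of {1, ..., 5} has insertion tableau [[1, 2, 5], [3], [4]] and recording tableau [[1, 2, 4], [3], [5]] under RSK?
1 4 3 5 2

Reverse the RSK construction: for i from n down to 1, find the cell of Q containing i, remove the entry at that cell from P, and reverse-bump it up through P; the value ejected from row 1 is w(i).

Step i=5: Q has 5 at row 3, column 1; remove 4 from row 3 of P and reverse-bump: 4 enters row 2 and ejects 3; 3 enters row 1 and ejects 2. So w(5) = 2. P is now [[1, 3, 5], [4]].
Step i=4: Q has 4 at row 1, column 3; remove that cell from P, ejecting 5. So w(4) = 5. P is now [[1, 3], [4]].
Step i=3: Q has 3 at row 2, column 1; remove 4 from row 2 of P and reverse-bump: 4 enters row 1 and ejects 3. So w(3) = 3. P is now [[1, 4]].
Step i=2: Q has 2 at row 1, column 2; remove that cell from P, ejecting 4. So w(2) = 4. P is now [[1]].
Step i=1: Q has 1 at row 1, column 1; remove that cell from P, ejecting 1. So w(1) = 1. P is now [].

So w = 1 4 3 5 2.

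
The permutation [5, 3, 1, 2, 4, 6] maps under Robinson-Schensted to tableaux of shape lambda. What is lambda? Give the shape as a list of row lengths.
Row-insert each entry into an empty tableau.

After inserting 5: P = [[5]].
After inserting 3: P = [[3], [5]].
After inserting 1: P = [[1], [3], [5]].
After inserting 2: P = [[1, 2], [3], [5]].
After inserting 4: P = [[1, 2, 4], [3], [5]].
After inserting 6: P = [[1, 2, 4, 6], [3], [5]].

The final insertion tableau P = [[1, 2, 4, 6], [3], [5]] has shape [4, 1, 1].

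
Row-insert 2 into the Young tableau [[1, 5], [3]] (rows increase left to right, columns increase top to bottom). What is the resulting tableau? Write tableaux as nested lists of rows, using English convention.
In row 1, 2 replaces 5 (the leftmost entry greater than 2); 5 is bumped to row 2. 5 is appended to row 2. The new tableau is [[1, 2], [3, 5]].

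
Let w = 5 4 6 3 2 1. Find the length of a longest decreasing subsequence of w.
5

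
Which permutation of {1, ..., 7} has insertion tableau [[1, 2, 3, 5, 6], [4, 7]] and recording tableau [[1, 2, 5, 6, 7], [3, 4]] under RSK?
Reverse the RSK construction: for i from n down to 1, find the cell of Q containing i, remove the entry at that cell from P, and reverse-bump it up through P; the value ejected from row 1 is w(i).

Step i=7: Q has 7 at row 1, column 5; remove that cell from P, ejecting 6. So w(7) = 6. P is now [[1, 2, 3, 5], [4, 7]].
Step i=6: Q has 6 at row 1, column 4; remove that cell from P, ejecting 5. So w(6) = 5. P is now [[1, 2, 3], [4, 7]].
Step i=5: Q has 5 at row 1, column 3; remove that cell from P, ejecting 3. So w(5) = 3. P is now [[1, 2], [4, 7]].
Step i=4: Q has 4 at row 2, column 2; remove 7 from row 2 of P and reverse-bump: 7 enters row 1 and ejects 2. So w(4) = 2. P is now [[1, 7], [4]].
Step i=3: Q has 3 at row 2, column 1; remove 4 from row 2 of P and reverse-bump: 4 enters row 1 and ejects 1. So w(3) = 1. P is now [[4, 7]].
Step i=2: Q has 2 at row 1, column 2; remove that cell from P, ejecting 7. So w(2) = 7. P is now [[4]].
Step i=1: Q has 1 at row 1, column 1; remove that cell from P, ejecting 4. So w(1) = 4. P is now [].

So w = 4 7 1 2 3 5 6.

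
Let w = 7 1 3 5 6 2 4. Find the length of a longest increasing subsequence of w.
4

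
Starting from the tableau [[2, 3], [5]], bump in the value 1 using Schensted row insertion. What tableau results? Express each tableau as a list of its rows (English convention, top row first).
[[1, 3], [2], [5]]

In row 1, 1 replaces 2 (the leftmost entry greater than 1); 2 is bumped to row 2. In row 2, 2 replaces 5 (the leftmost entry greater than 2); 5 is bumped to row 3. 5 starts a new row 3. The new tableau is [[1, 3], [2], [5]].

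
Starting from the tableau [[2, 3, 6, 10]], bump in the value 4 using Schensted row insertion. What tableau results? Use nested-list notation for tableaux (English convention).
[[2, 3, 4, 10], [6]]

In row 1, 4 replaces 6 (the leftmost entry greater than 4); 6 is bumped to row 2. 6 starts a new row 2. The new tableau is [[2, 3, 4, 10], [6]].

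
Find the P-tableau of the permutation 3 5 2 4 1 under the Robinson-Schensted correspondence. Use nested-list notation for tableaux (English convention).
P = [[1, 4], [2, 5], [3]]

Insert 3: appended to row 1. P = [[3]].
Insert 5: appended to row 1. P = [[3, 5]].
Insert 2: 2 bumps 3 from row 1; 3 starts row 2. P = [[2, 5], [3]].
Insert 4: 4 bumps 5 from row 1; 5 appends to row 2. P = [[2, 4], [3, 5]].
Insert 1: 1 bumps 2 from row 1; 2 bumps 3 from row 2; 3 starts row 3. P = [[1, 4], [2, 5], [3]].

So P = [[1, 4], [2, 5], [3]].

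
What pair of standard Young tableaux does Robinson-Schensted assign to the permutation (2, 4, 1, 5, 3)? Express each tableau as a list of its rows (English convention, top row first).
Insert each entry of the permutation into P by Schensted row insertion, recording in Q the position of each new cell.

Insert 2: appended to row 1. P = [[2]], Q = [[1]].
Insert 4: appended to row 1. P = [[2, 4]], Q = [[1, 2]].
Insert 1: 1 bumps 2 from row 1; 2 starts row 2. P = [[1, 4], [2]], Q = [[1, 2], [3]].
Insert 5: appended to row 1. P = [[1, 4, 5], [2]], Q = [[1, 2, 4], [3]].
Insert 3: 3 bumps 4 from row 1; 4 appends to row 2. P = [[1, 3, 5], [2, 4]], Q = [[1, 2, 4], [3, 5]].

So P = [[1, 3, 5], [2, 4]], Q = [[1, 2, 4], [3, 5]].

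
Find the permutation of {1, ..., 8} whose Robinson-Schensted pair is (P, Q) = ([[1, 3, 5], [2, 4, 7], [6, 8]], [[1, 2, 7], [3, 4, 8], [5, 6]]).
Reverse the RSK construction: for i from n down to 1, find the cell of Q containing i, remove the entry at that cell from P, and reverse-bump it up through P; the value ejected from row 1 is w(i).

Step i=8: Q has 8 at row 2, column 3; remove 7 from row 2 of P and reverse-bump: 7 enters row 1 and ejects 5. So w(8) = 5. P is now [[1, 3, 7], [2, 4], [6, 8]].
Step i=7: Q has 7 at row 1, column 3; remove that cell from P, ejecting 7. So w(7) = 7. P is now [[1, 3], [2, 4], [6, 8]].
Step i=6: Q has 6 at row 3, column 2; remove 8 from row 3 of P and reverse-bump: 8 enters row 2 and ejects 4; 4 enters row 1 and ejects 3. So w(6) = 3. P is now [[1, 4], [2, 8], [6]].
Step i=5: Q has 5 at row 3, column 1; remove 6 from row 3 of P and reverse-bump: 6 enters row 2 and ejects 2; 2 enters row 1 and ejects 1. So w(5) = 1. P is now [[2, 4], [6, 8]].
Step i=4: Q has 4 at row 2, column 2; remove 8 from row 2 of P and reverse-bump: 8 enters row 1 and ejects 4. So w(4) = 4. P is now [[2, 8], [6]].
Step i=3: Q has 3 at row 2, column 1; remove 6 from row 2 of P and reverse-bump: 6 enters row 1 and ejects 2. So w(3) = 2. P is now [[6, 8]].
Step i=2: Q has 2 at row 1, column 2; remove that cell from P, ejecting 8. So w(2) = 8. P is now [[6]].
Step i=1: Q has 1 at row 1, column 1; remove that cell from P, ejecting 6. So w(1) = 6. P is now [].

So w = 6 8 2 4 1 3 7 5.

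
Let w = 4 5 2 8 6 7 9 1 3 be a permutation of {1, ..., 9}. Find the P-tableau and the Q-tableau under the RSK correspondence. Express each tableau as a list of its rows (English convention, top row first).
P = [[1, 3, 6, 7, 9], [2, 5], [4, 8]], Q = [[1, 2, 4, 6, 7], [3, 5], [8, 9]]

Insert each entry of the permutation into P by Schensted row insertion, recording in Q the position of each new cell.

After inserting 4: P = [[4]].
After inserting 5: P = [[4, 5]].
After inserting 2: P = [[2, 5], [4]].
After inserting 8: P = [[2, 5, 8], [4]].
After inserting 6: P = [[2, 5, 6], [4, 8]].
After inserting 7: P = [[2, 5, 6, 7], [4, 8]].
After inserting 9: P = [[2, 5, 6, 7, 9], [4, 8]].
After inserting 1: P = [[1, 5, 6, 7, 9], [2, 8], [4]].
After inserting 3: P = [[1, 3, 6, 7, 9], [2, 5], [4, 8]].

So P = [[1, 3, 6, 7, 9], [2, 5], [4, 8]], Q = [[1, 2, 4, 6, 7], [3, 5], [8, 9]].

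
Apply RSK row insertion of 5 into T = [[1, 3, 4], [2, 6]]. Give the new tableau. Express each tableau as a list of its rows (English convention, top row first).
5 is larger than every entry of row 1, so it is appended to row 1. The new tableau is [[1, 3, 4, 5], [2, 6]].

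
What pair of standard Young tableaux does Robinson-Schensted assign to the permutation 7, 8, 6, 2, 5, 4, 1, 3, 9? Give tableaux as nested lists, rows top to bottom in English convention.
P = [[1, 3, 9], [2, 4], [5, 8], [6], [7]], Q = [[1, 2, 9], [3, 5], [4, 8], [6], [7]]

Insert each entry of the permutation into P by Schensted row insertion, recording in Q the position of each new cell.

Insert 7: appended to row 1. P = [[7]].
Insert 8: appended to row 1. P = [[7, 8]].
Insert 6: 6 bumps 7 from row 1; 7 starts row 2. P = [[6, 8], [7]].
Insert 2: 2 bumps 6 from row 1; 6 bumps 7 from row 2; 7 starts row 3. P = [[2, 8], [6], [7]].
Insert 5: 5 bumps 8 from row 1; 8 appends to row 2. P = [[2, 5], [6, 8], [7]].
Insert 4: 4 bumps 5 from row 1; 5 bumps 6 from row 2; 6 bumps 7 from row 3; 7 starts row 4. P = [[2, 4], [5, 8], [6], [7]].
Insert 1: 1 bumps 2 from row 1; 2 bumps 5 from row 2; 5 bumps 6 from row 3; 6 bumps 7 from row 4; 7 starts row 5. P = [[1, 4], [2, 8], [5], [6], [7]].
Insert 3: 3 bumps 4 from row 1; 4 bumps 8 from row 2; 8 appends to row 3. P = [[1, 3], [2, 4], [5, 8], [6], [7]].
Insert 9: appended to row 1. P = [[1, 3, 9], [2, 4], [5, 8], [6], [7]].

So P = [[1, 3, 9], [2, 4], [5, 8], [6], [7]], Q = [[1, 2, 9], [3, 5], [4, 8], [6], [7]].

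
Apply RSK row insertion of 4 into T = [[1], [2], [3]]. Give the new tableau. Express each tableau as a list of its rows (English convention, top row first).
[[1, 4], [2], [3]]

4 is larger than every entry of row 1, so it is appended to row 1. The new tableau is [[1, 4], [2], [3]].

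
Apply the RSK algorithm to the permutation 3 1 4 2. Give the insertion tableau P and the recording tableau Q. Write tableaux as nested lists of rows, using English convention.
P = [[1, 2], [3, 4]], Q = [[1, 3], [2, 4]]

Insert each entry of the permutation into P by Schensted row insertion, recording in Q the position of each new cell.

Insert 3: appended to row 1. P = [[3]], Q = [[1]].
Insert 1: 1 bumps 3 from row 1; 3 starts row 2. P = [[1], [3]], Q = [[1], [2]].
Insert 4: appended to row 1. P = [[1, 4], [3]], Q = [[1, 3], [2]].
Insert 2: 2 bumps 4 from row 1; 4 appends to row 2. P = [[1, 2], [3, 4]], Q = [[1, 3], [2, 4]].

So P = [[1, 2], [3, 4]], Q = [[1, 3], [2, 4]].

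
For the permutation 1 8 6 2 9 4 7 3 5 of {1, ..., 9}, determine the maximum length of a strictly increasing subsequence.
4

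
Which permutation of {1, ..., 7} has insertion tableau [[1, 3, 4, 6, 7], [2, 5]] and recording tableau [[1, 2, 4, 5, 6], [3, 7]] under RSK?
Reverse the RSK construction: for i from n down to 1, find the cell of Q containing i, remove the entry at that cell from P, and reverse-bump it up through P; the value ejected from row 1 is w(i).

Step i=7: Q has 7 at row 2, column 2; remove 5 from row 2 of P and reverse-bump: 5 enters row 1 and ejects 4. So w(7) = 4. P is now [[1, 3, 5, 6, 7], [2]].
Step i=6: Q has 6 at row 1, column 5; remove that cell from P, ejecting 7. So w(6) = 7. P is now [[1, 3, 5, 6], [2]].
Step i=5: Q has 5 at row 1, column 4; remove that cell from P, ejecting 6. So w(5) = 6. P is now [[1, 3, 5], [2]].
Step i=4: Q has 4 at row 1, column 3; remove that cell from P, ejecting 5. So w(4) = 5. P is now [[1, 3], [2]].
Step i=3: Q has 3 at row 2, column 1; remove 2 from row 2 of P and reverse-bump: 2 enters row 1 and ejects 1. So w(3) = 1. P is now [[2, 3]].
Step i=2: Q has 2 at row 1, column 2; remove that cell from P, ejecting 3. So w(2) = 3. P is now [[2]].
Step i=1: Q has 1 at row 1, column 1; remove that cell from P, ejecting 2. So w(1) = 2. P is now [].

So w = 2 3 1 5 6 7 4.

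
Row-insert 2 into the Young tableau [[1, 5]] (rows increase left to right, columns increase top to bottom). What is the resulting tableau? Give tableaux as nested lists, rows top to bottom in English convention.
In row 1, 2 replaces 5 (the leftmost entry greater than 2); 5 is bumped to row 2. 5 starts a new row 2. The new tableau is [[1, 2], [5]].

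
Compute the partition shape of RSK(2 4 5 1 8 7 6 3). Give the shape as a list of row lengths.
Row-insert each entry into an empty tableau.

After inserting 2: P = [[2]].
After inserting 4: P = [[2, 4]].
After inserting 5: P = [[2, 4, 5]].
After inserting 1: P = [[1, 4, 5], [2]].
After inserting 8: P = [[1, 4, 5, 8], [2]].
After inserting 7: P = [[1, 4, 5, 7], [2, 8]].
After inserting 6: P = [[1, 4, 5, 6], [2, 7], [8]].
After inserting 3: P = [[1, 3, 5, 6], [2, 4], [7], [8]].

The final insertion tableau P = [[1, 3, 5, 6], [2, 4], [7], [8]] has shape [4, 2, 1, 1].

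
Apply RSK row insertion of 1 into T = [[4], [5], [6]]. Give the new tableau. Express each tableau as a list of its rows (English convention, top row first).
[[1], [4], [5], [6]]

In row 1, 1 replaces 4 (the leftmost entry greater than 1); 4 is bumped to row 2. In row 2, 4 replaces 5 (the leftmost entry greater than 4); 5 is bumped to row 3. In row 3, 5 replaces 6 (the leftmost entry greater than 5); 6 is bumped to row 4. 6 starts a new row 4. The new tableau is [[1], [4], [5], [6]].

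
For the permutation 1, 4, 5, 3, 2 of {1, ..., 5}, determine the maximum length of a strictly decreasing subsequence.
3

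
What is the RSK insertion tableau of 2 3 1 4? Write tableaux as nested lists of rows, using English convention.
P = [[1, 3, 4], [2]]

Insert 2: appended to row 1. P = [[2]].
Insert 3: appended to row 1. P = [[2, 3]].
Insert 1: 1 bumps 2 from row 1; 2 starts row 2. P = [[1, 3], [2]].
Insert 4: appended to row 1. P = [[1, 3, 4], [2]].

So P = [[1, 3, 4], [2]].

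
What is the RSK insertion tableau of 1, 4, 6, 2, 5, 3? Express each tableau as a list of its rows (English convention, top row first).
P = [[1, 2, 3], [4, 5], [6]]

Insert 1: appended to row 1. P = [[1]].
Insert 4: appended to row 1. P = [[1, 4]].
Insert 6: appended to row 1. P = [[1, 4, 6]].
Insert 2: 2 bumps 4 from row 1; 4 starts row 2. P = [[1, 2, 6], [4]].
Insert 5: 5 bumps 6 from row 1; 6 appends to row 2. P = [[1, 2, 5], [4, 6]].
Insert 3: 3 bumps 5 from row 1; 5 bumps 6 from row 2; 6 starts row 3. P = [[1, 2, 3], [4, 5], [6]].

So P = [[1, 2, 3], [4, 5], [6]].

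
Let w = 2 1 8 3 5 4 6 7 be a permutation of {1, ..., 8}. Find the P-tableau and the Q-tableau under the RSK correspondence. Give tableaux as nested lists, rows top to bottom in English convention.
Insert each entry of the permutation into P by Schensted row insertion, recording in Q the position of each new cell.

Insert 2: appended to row 1. P = [[2]].
Insert 1: 1 bumps 2 from row 1; 2 starts row 2. P = [[1], [2]].
Insert 8: appended to row 1. P = [[1, 8], [2]].
Insert 3: 3 bumps 8 from row 1; 8 appends to row 2. P = [[1, 3], [2, 8]].
Insert 5: appended to row 1. P = [[1, 3, 5], [2, 8]].
Insert 4: 4 bumps 5 from row 1; 5 bumps 8 from row 2; 8 starts row 3. P = [[1, 3, 4], [2, 5], [8]].
Insert 6: appended to row 1. P = [[1, 3, 4, 6], [2, 5], [8]].
Insert 7: appended to row 1. P = [[1, 3, 4, 6, 7], [2, 5], [8]].

So P = [[1, 3, 4, 6, 7], [2, 5], [8]], Q = [[1, 3, 5, 7, 8], [2, 4], [6]].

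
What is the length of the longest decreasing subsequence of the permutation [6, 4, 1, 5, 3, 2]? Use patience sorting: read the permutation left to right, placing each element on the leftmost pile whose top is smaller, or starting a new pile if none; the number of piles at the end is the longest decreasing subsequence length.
6: new pile. tops = [6]
4: new pile. tops = [6, 4]
1: new pile. tops = [6, 4, 1]
5: onto pile 2 (replacing 4). tops = [6, 5, 1]
3: onto pile 3 (replacing 1). tops = [6, 5, 3]
2: new pile. tops = [6, 5, 3, 2]

4 piles, so the longest decreasing subsequence has length 4.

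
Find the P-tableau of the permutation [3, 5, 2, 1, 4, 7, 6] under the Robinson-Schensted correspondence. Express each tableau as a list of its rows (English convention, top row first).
Insert 3: appended to row 1. P = [[3]].
Insert 5: appended to row 1. P = [[3, 5]].
Insert 2: 2 bumps 3 from row 1; 3 starts row 2. P = [[2, 5], [3]].
Insert 1: 1 bumps 2 from row 1; 2 bumps 3 from row 2; 3 starts row 3. P = [[1, 5], [2], [3]].
Insert 4: 4 bumps 5 from row 1; 5 appends to row 2. P = [[1, 4], [2, 5], [3]].
Insert 7: appended to row 1. P = [[1, 4, 7], [2, 5], [3]].
Insert 6: 6 bumps 7 from row 1; 7 appends to row 2. P = [[1, 4, 6], [2, 5, 7], [3]].

So P = [[1, 4, 6], [2, 5, 7], [3]].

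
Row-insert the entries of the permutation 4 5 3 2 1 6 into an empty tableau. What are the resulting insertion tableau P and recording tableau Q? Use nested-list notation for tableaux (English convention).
Insert each entry of the permutation into P by Schensted row insertion, recording in Q the position of each new cell.

Insert 4: appended to row 1. P = [[4]], Q = [[1]].
Insert 5: appended to row 1. P = [[4, 5]], Q = [[1, 2]].
Insert 3: 3 bumps 4 from row 1; 4 starts row 2. P = [[3, 5], [4]], Q = [[1, 2], [3]].
Insert 2: 2 bumps 3 from row 1; 3 bumps 4 from row 2; 4 starts row 3. P = [[2, 5], [3], [4]], Q = [[1, 2], [3], [4]].
Insert 1: 1 bumps 2 from row 1; 2 bumps 3 from row 2; 3 bumps 4 from row 3; 4 starts row 4. P = [[1, 5], [2], [3], [4]], Q = [[1, 2], [3], [4], [5]].
Insert 6: appended to row 1. P = [[1, 5, 6], [2], [3], [4]], Q = [[1, 2, 6], [3], [4], [5]].

So P = [[1, 5, 6], [2], [3], [4]], Q = [[1, 2, 6], [3], [4], [5]].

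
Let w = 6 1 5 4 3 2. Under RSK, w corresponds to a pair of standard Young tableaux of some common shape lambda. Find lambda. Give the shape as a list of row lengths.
Row-insert each entry into an empty tableau.

After inserting 6: P = [[6]].
After inserting 1: P = [[1], [6]].
After inserting 5: P = [[1, 5], [6]].
After inserting 4: P = [[1, 4], [5], [6]].
After inserting 3: P = [[1, 3], [4], [5], [6]].
After inserting 2: P = [[1, 2], [3], [4], [5], [6]].

The final insertion tableau P = [[1, 2], [3], [4], [5], [6]] has shape [2, 1, 1, 1, 1].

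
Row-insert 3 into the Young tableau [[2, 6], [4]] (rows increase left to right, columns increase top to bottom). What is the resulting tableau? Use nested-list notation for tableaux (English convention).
[[2, 3], [4, 6]]

In row 1, 3 replaces 6 (the leftmost entry greater than 3); 6 is bumped to row 2. 6 is appended to row 2. The new tableau is [[2, 3], [4, 6]].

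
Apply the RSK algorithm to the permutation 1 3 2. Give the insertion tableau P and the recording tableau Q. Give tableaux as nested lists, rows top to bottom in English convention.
P = [[1, 2], [3]], Q = [[1, 2], [3]]

Insert each entry of the permutation into P by Schensted row insertion, recording in Q the position of each new cell.

Insert 1: appended to row 1. P = [[1]].
Insert 3: appended to row 1. P = [[1, 3]].
Insert 2: 2 bumps 3 from row 1; 3 starts row 2. P = [[1, 2], [3]].

So P = [[1, 2], [3]], Q = [[1, 2], [3]].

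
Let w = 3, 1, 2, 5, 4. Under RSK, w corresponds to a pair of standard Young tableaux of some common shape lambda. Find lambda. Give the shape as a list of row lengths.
[3, 2]

Row-insert each entry into an empty tableau.

After inserting 3: P = [[3]].
After inserting 1: P = [[1], [3]].
After inserting 2: P = [[1, 2], [3]].
After inserting 5: P = [[1, 2, 5], [3]].
After inserting 4: P = [[1, 2, 4], [3, 5]].

The final insertion tableau P = [[1, 2, 4], [3, 5]] has shape [3, 2].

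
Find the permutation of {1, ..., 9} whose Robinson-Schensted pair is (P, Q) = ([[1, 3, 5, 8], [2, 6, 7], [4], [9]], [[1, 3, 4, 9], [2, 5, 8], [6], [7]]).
4 2 6 9 7 3 1 5 8

Reverse the RSK construction: for i from n down to 1, find the cell of Q containing i, remove the entry at that cell from P, and reverse-bump it up through P; the value ejected from row 1 is w(i).

Step i=9: Q has 9 at row 1, column 4; remove that cell from P, ejecting 8. So w(9) = 8. P is now [[1, 3, 5], [2, 6, 7], [4], [9]].
Step i=8: Q has 8 at row 2, column 3; remove 7 from row 2 of P and reverse-bump: 7 enters row 1 and ejects 5. So w(8) = 5. P is now [[1, 3, 7], [2, 6], [4], [9]].
Step i=7: Q has 7 at row 4, column 1; remove 9 from row 4 of P and reverse-bump: 9 enters row 3 and ejects 4; 4 enters row 2 and ejects 2; 2 enters row 1 and ejects 1. So w(7) = 1. P is now [[2, 3, 7], [4, 6], [9]].
Step i=6: Q has 6 at row 3, column 1; remove 9 from row 3 of P and reverse-bump: 9 enters row 2 and ejects 6; 6 enters row 1 and ejects 3. So w(6) = 3. P is now [[2, 6, 7], [4, 9]].
Step i=5: Q has 5 at row 2, column 2; remove 9 from row 2 of P and reverse-bump: 9 enters row 1 and ejects 7. So w(5) = 7. P is now [[2, 6, 9], [4]].
Step i=4: Q has 4 at row 1, column 3; remove that cell from P, ejecting 9. So w(4) = 9. P is now [[2, 6], [4]].
Step i=3: Q has 3 at row 1, column 2; remove that cell from P, ejecting 6. So w(3) = 6. P is now [[2], [4]].
Step i=2: Q has 2 at row 2, column 1; remove 4 from row 2 of P and reverse-bump: 4 enters row 1 and ejects 2. So w(2) = 2. P is now [[4]].
Step i=1: Q has 1 at row 1, column 1; remove that cell from P, ejecting 4. So w(1) = 4. P is now [].

So w = 4 2 6 9 7 3 1 5 8.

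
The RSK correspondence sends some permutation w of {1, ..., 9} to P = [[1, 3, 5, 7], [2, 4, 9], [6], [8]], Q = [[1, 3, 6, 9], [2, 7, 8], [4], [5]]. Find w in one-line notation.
8 2 6 4 1 9 3 5 7

Reverse RSK: for i = n, n-1, ..., 1, locate i in Q, remove the corresponding corner cell from P, and reverse-bump its entry up through P; the value ejected from row 1 is w(i).

So w = 8 2 6 4 1 9 3 5 7.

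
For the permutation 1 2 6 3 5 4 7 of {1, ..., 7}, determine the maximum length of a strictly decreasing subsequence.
3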